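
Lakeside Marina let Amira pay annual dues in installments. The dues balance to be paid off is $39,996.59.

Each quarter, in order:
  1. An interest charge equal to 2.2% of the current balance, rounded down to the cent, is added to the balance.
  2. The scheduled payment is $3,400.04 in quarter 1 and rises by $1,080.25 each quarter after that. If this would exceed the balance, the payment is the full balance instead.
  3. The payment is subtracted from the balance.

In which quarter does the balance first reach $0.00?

Quarter 1: opening $39,996.59; interest $879.92 → $40,876.51; payment $3,400.04; balance $37,476.47
Quarter 2: opening $37,476.47; interest $824.48 → $38,300.95; payment $4,480.29; balance $33,820.66
Quarter 3: opening $33,820.66; interest $744.05 → $34,564.71; payment $5,560.54; balance $29,004.17
Quarter 4: opening $29,004.17; interest $638.09 → $29,642.26; payment $6,640.79; balance $23,001.47
Quarter 5: opening $23,001.47; interest $506.03 → $23,507.50; payment $7,721.04; balance $15,786.46
Quarter 6: opening $15,786.46; interest $347.30 → $16,133.76; payment $8,801.29; balance $7,332.47
Quarter 7: opening $7,332.47; interest $161.31 → $7,493.78; payment $7,493.78; balance $0.00
Balance reaches $0.00 in quarter 7.

7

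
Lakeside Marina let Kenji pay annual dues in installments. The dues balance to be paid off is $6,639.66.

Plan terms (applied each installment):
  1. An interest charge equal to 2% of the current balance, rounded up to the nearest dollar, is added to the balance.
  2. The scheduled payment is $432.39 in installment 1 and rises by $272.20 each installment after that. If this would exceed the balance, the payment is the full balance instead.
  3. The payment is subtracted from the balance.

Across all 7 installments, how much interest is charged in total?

Installment 1: opening $6,639.66; interest $133.00 → $6,772.66; payment $432.39; balance $6,340.27
Installment 2: opening $6,340.27; interest $127.00 → $6,467.27; payment $704.59; balance $5,762.68
Installment 3: opening $5,762.68; interest $116.00 → $5,878.68; payment $976.79; balance $4,901.89
Installment 4: opening $4,901.89; interest $99.00 → $5,000.89; payment $1,248.99; balance $3,751.90
Installment 5: opening $3,751.90; interest $76.00 → $3,827.90; payment $1,521.19; balance $2,306.71
Installment 6: opening $2,306.71; interest $47.00 → $2,353.71; payment $1,793.39; balance $560.32
Installment 7: opening $560.32; interest $12.00 → $572.32; payment $572.32; balance $0.00
Total interest: $133.00 + $127.00 + $116.00 + $99.00 + $76.00 + $47.00 + $12.00 = $610.00

$610.00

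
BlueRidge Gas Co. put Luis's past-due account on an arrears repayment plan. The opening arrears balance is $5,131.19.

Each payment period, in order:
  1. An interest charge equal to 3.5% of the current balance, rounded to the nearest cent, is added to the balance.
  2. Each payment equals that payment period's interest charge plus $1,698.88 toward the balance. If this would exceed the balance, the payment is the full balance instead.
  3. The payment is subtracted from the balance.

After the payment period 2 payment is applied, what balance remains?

$1,733.43

# | Opening | Interest | Payment | End bal
1 | $5,131.19 | $179.59 | $1,878.47 | $3,432.31
2 | $3,432.31 | $120.13 | $1,819.01 | $1,733.43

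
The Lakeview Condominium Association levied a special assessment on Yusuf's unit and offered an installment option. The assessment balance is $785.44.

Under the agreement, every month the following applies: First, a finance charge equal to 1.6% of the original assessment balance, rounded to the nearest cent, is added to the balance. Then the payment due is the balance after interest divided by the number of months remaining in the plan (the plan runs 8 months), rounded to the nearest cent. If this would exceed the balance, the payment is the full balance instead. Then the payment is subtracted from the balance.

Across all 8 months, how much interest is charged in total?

Month 1: $785.44 +$12.57 interest = $798.01; pay $99.75 → $698.26
Month 2: $698.26 +$12.57 interest = $710.83; pay $101.55 → $609.28
Month 3: $609.28 +$12.57 interest = $621.85; pay $103.64 → $518.21
Month 4: $518.21 +$12.57 interest = $530.78; pay $106.16 → $424.62
Month 5: $424.62 +$12.57 interest = $437.19; pay $109.30 → $327.89
Month 6: $327.89 +$12.57 interest = $340.46; pay $113.49 → $226.97
Month 7: $226.97 +$12.57 interest = $239.54; pay $119.77 → $119.77
Month 8: $119.77 +$12.57 interest = $132.34; pay $132.34 → $0.00
Total interest: $12.57 + $12.57 + $12.57 + $12.57 + $12.57 + $12.57 + $12.57 + $12.57 = $100.56

$100.56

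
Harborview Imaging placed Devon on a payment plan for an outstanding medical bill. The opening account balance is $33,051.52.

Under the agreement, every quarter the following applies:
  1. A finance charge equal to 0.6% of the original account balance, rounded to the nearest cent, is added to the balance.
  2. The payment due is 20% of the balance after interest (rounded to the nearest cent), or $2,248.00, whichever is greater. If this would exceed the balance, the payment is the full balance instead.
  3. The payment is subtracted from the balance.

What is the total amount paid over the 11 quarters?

Quarter 1: $33,051.52 +$198.31 interest = $33,249.83; pay $6,649.97 → $26,599.86
Quarter 2: $26,599.86 +$198.31 interest = $26,798.17; pay $5,359.63 → $21,438.54
Quarter 3: $21,438.54 +$198.31 interest = $21,636.85; pay $4,327.37 → $17,309.48
Quarter 4: $17,309.48 +$198.31 interest = $17,507.79; pay $3,501.56 → $14,006.23
Quarter 5: $14,006.23 +$198.31 interest = $14,204.54; pay $2,840.91 → $11,363.63
Quarter 6: $11,363.63 +$198.31 interest = $11,561.94; pay $2,312.39 → $9,249.55
Quarter 7: $9,249.55 +$198.31 interest = $9,447.86; pay $2,248.00 → $7,199.86
Quarter 8: $7,199.86 +$198.31 interest = $7,398.17; pay $2,248.00 → $5,150.17
Quarter 9: $5,150.17 +$198.31 interest = $5,348.48; pay $2,248.00 → $3,100.48
Quarter 10: $3,100.48 +$198.31 interest = $3,298.79; pay $2,248.00 → $1,050.79
Quarter 11: $1,050.79 +$198.31 interest = $1,249.10; pay $1,249.10 → $0.00
Total paid: $35,232.93

$35,232.93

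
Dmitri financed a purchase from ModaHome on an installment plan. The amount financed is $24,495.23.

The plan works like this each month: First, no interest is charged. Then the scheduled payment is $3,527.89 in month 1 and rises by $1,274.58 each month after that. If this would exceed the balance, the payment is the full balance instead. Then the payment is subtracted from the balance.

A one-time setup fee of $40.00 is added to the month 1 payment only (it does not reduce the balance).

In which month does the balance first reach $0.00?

# | Opening | Payment | Fee | End bal
1 | $24,495.23 | $3,527.89 | $40.00 | $20,967.34
2 | $20,967.34 | $4,802.47 | — | $16,164.87
3 | $16,164.87 | $6,077.05 | — | $10,087.82
4 | $10,087.82 | $7,351.63 | — | $2,736.19
5 | $2,736.19 | $2,736.19 | — | $0.00
Balance reaches $0.00 in month 5.

5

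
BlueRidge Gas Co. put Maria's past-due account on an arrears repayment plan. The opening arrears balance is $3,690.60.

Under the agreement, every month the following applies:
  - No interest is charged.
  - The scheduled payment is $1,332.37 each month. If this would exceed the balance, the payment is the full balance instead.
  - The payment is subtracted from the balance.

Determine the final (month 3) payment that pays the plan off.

$1,025.86

Month 1: $3,690.60 − $1,332.37 → $2,358.23
Month 2: $2,358.23 − $1,332.37 → $1,025.86
Month 3: $1,025.86 − $1,025.86 → $0.00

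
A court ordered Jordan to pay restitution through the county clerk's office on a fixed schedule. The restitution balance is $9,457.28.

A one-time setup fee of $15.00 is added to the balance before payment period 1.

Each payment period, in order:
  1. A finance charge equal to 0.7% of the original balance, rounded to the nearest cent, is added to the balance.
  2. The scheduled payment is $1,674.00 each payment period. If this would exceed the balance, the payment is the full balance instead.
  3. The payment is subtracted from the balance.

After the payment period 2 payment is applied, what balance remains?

$6,256.68

Payment period 1: opening $9,472.28; interest $66.20 → $9,538.48; payment $1,674.00; balance $7,864.48
Payment period 2: opening $7,864.48; interest $66.20 → $7,930.68; payment $1,674.00; balance $6,256.68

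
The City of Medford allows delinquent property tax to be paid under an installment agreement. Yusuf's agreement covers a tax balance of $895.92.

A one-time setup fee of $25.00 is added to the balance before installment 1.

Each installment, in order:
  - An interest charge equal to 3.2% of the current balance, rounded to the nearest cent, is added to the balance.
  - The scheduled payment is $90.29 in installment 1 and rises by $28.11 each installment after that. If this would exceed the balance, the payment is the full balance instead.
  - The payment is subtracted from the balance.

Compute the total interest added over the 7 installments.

$130.65

Installment 1: opening $920.92; interest $29.47 → $950.39; payment $90.29; balance $860.10
Installment 2: opening $860.10; interest $27.52 → $887.62; payment $118.40; balance $769.22
Installment 3: opening $769.22; interest $24.62 → $793.84; payment $146.51; balance $647.33
Installment 4: opening $647.33; interest $20.71 → $668.04; payment $174.62; balance $493.42
Installment 5: opening $493.42; interest $15.79 → $509.21; payment $202.73; balance $306.48
Installment 6: opening $306.48; interest $9.81 → $316.29; payment $230.84; balance $85.45
Installment 7: opening $85.45; interest $2.73 → $88.18; payment $88.18; balance $0.00
Total interest: $29.47 + $27.52 + $24.62 + $20.71 + $15.79 + $9.81 + $2.73 = $130.65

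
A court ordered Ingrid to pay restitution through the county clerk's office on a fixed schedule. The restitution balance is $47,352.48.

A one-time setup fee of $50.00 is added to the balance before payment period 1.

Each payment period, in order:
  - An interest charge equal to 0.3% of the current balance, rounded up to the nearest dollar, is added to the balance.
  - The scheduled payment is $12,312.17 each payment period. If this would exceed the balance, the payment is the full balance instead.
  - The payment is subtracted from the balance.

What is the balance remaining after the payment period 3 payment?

Payment period 1: opening $47,402.48; interest $143.00 → $47,545.48; payment $12,312.17; balance $35,233.31
Payment period 2: opening $35,233.31; interest $106.00 → $35,339.31; payment $12,312.17; balance $23,027.14
Payment period 3: opening $23,027.14; interest $70.00 → $23,097.14; payment $12,312.17; balance $10,784.97

$10,784.97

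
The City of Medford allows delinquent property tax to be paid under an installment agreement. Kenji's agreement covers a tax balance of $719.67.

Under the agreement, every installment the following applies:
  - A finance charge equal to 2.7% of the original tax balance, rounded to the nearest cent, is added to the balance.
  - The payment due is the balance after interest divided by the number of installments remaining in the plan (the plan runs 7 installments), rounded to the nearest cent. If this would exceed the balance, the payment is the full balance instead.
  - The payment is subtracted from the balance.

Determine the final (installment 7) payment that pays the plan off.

$153.19

# | Opening | Interest | Payment | End bal
1 | $719.67 | $19.43 | $105.59 | $633.51
2 | $633.51 | $19.43 | $108.82 | $544.12
3 | $544.12 | $19.43 | $112.71 | $450.84
4 | $450.84 | $19.43 | $117.57 | $352.70
5 | $352.70 | $19.43 | $124.04 | $248.09
6 | $248.09 | $19.43 | $133.76 | $133.76
7 | $133.76 | $19.43 | $153.19 | $0.00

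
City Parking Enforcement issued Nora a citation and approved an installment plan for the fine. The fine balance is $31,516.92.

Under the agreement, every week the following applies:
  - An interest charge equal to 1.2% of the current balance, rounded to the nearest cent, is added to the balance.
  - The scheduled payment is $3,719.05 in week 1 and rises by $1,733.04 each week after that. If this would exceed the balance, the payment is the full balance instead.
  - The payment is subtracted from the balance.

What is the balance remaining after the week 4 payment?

Week 1: opening $31,516.92; interest $378.20 → $31,895.12; payment $3,719.05; balance $28,176.07
Week 2: opening $28,176.07; interest $338.11 → $28,514.18; payment $5,452.09; balance $23,062.09
Week 3: opening $23,062.09; interest $276.75 → $23,338.84; payment $7,185.13; balance $16,153.71
Week 4: opening $16,153.71; interest $193.84 → $16,347.55; payment $8,918.17; balance $7,429.38

$7,429.38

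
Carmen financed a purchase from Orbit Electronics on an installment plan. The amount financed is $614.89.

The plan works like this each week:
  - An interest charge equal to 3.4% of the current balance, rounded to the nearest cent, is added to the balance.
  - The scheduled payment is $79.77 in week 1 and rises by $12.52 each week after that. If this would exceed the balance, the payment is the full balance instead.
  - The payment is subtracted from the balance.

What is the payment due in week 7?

$34.91

Week 1: $614.89 +$20.91 interest = $635.80; pay $79.77 → $556.03
Week 2: $556.03 +$18.91 interest = $574.94; pay $92.29 → $482.65
Week 3: $482.65 +$16.41 interest = $499.06; pay $104.81 → $394.25
Week 4: $394.25 +$13.40 interest = $407.65; pay $117.33 → $290.32
Week 5: $290.32 +$9.87 interest = $300.19; pay $129.85 → $170.34
Week 6: $170.34 +$5.79 interest = $176.13; pay $142.37 → $33.76
Week 7: $33.76 +$1.15 interest = $34.91; pay $34.91 → $0.00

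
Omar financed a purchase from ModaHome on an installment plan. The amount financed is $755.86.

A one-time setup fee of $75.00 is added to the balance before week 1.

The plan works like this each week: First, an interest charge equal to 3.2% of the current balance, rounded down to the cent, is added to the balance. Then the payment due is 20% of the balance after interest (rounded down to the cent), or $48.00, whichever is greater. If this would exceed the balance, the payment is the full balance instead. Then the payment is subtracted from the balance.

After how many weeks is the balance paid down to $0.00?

12

# | Opening | Interest | Payment | End bal
1 | $830.86 | $26.58 | $171.48 | $685.96
2 | $685.96 | $21.95 | $141.58 | $566.33
3 | $566.33 | $18.12 | $116.89 | $467.56
4 | $467.56 | $14.96 | $96.50 | $386.02
5 | $386.02 | $12.35 | $79.67 | $318.70
6 | $318.70 | $10.19 | $65.77 | $263.12
7 | $263.12 | $8.41 | $54.30 | $217.23
8 | $217.23 | $6.95 | $48.00 | $176.18
9 | $176.18 | $5.63 | $48.00 | $133.81
10 | $133.81 | $4.28 | $48.00 | $90.09
11 | $90.09 | $2.88 | $48.00 | $44.97
12 | $44.97 | $1.43 | $46.40 | $0.00
Balance reaches $0.00 in week 12.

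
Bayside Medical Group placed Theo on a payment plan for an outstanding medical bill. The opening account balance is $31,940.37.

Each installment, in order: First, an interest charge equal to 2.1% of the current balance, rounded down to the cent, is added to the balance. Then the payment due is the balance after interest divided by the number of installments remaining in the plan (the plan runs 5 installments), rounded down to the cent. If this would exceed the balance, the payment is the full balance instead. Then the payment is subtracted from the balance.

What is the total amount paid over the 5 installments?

Installment 1: opening $31,940.37; interest $670.74 → $32,611.11; payment $6,522.22; balance $26,088.89
Installment 2: opening $26,088.89; interest $547.86 → $26,636.75; payment $6,659.18; balance $19,977.57
Installment 3: opening $19,977.57; interest $419.52 → $20,397.09; payment $6,799.03; balance $13,598.06
Installment 4: opening $13,598.06; interest $285.55 → $13,883.61; payment $6,941.80; balance $6,941.81
Installment 5: opening $6,941.81; interest $145.77 → $7,087.58; payment $7,087.58; balance $0.00
Total paid: $34,009.81

$34,009.81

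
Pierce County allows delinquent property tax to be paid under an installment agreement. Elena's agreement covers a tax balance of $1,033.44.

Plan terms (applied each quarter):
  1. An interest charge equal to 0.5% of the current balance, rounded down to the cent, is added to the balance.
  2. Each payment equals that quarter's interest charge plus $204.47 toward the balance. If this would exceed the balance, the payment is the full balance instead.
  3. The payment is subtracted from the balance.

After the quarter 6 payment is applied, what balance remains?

$0.00

# | Opening | Interest | Payment | End bal
1 | $1,033.44 | $5.16 | $209.63 | $828.97
2 | $828.97 | $4.14 | $208.61 | $624.50
3 | $624.50 | $3.12 | $207.59 | $420.03
4 | $420.03 | $2.10 | $206.57 | $215.56
5 | $215.56 | $1.07 | $205.54 | $11.09
6 | $11.09 | $0.05 | $11.14 | $0.00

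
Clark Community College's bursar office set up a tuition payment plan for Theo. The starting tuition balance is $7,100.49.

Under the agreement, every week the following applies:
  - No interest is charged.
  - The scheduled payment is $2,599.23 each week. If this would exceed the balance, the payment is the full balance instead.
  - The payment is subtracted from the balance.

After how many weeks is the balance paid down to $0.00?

# | Opening | Payment | End bal
1 | $7,100.49 | $2,599.23 | $4,501.26
2 | $4,501.26 | $2,599.23 | $1,902.03
3 | $1,902.03 | $1,902.03 | $0.00
Balance reaches $0.00 in week 3.

3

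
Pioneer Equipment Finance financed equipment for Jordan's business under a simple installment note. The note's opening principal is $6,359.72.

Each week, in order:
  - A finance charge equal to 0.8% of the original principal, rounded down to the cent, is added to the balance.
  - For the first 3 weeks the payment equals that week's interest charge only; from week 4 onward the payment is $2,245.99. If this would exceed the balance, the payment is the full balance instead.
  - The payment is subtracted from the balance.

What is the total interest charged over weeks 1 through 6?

# | Opening | Interest | Payment | End bal
1 | $6,359.72 | $50.87 | $50.87 | $6,359.72
2 | $6,359.72 | $50.87 | $50.87 | $6,359.72
3 | $6,359.72 | $50.87 | $50.87 | $6,359.72
4 | $6,359.72 | $50.87 | $2,245.99 | $4,164.60
5 | $4,164.60 | $50.87 | $2,245.99 | $1,969.48
6 | $1,969.48 | $50.87 | $2,020.35 | $0.00
Total interest: $50.87 + $50.87 + $50.87 + $50.87 + $50.87 + $50.87 = $305.22

$305.22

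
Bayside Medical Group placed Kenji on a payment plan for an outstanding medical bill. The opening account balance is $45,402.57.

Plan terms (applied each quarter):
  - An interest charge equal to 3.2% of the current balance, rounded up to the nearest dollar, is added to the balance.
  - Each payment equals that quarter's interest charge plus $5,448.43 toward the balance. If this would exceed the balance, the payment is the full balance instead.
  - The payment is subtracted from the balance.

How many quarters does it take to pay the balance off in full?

# | Opening | Interest | Payment | End bal
1 | $45,402.57 | $1,453.00 | $6,901.43 | $39,954.14
2 | $39,954.14 | $1,279.00 | $6,727.43 | $34,505.71
3 | $34,505.71 | $1,105.00 | $6,553.43 | $29,057.28
4 | $29,057.28 | $930.00 | $6,378.43 | $23,608.85
5 | $23,608.85 | $756.00 | $6,204.43 | $18,160.42
6 | $18,160.42 | $582.00 | $6,030.43 | $12,711.99
7 | $12,711.99 | $407.00 | $5,855.43 | $7,263.56
8 | $7,263.56 | $233.00 | $5,681.43 | $1,815.13
9 | $1,815.13 | $59.00 | $1,874.13 | $0.00
Balance reaches $0.00 in quarter 9.

9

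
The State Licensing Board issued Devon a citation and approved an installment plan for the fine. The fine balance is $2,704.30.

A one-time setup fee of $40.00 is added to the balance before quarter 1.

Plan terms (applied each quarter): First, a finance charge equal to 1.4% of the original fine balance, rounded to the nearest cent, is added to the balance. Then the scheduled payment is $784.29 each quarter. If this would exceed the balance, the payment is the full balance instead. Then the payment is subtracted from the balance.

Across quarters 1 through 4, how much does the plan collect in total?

# | Opening | Interest | Payment | End bal
1 | $2,744.30 | $37.86 | $784.29 | $1,997.87
2 | $1,997.87 | $37.86 | $784.29 | $1,251.44
3 | $1,251.44 | $37.86 | $784.29 | $505.01
4 | $505.01 | $37.86 | $542.87 | $0.00
Total paid: $2,895.74

$2,895.74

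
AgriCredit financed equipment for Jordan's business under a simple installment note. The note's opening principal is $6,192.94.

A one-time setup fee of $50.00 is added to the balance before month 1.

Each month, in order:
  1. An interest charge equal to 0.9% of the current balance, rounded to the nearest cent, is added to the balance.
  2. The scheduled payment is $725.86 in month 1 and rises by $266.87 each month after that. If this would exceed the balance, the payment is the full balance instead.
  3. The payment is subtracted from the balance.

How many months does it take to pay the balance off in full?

6

Month 1: $6,242.94 +$56.19 interest = $6,299.13; pay $725.86 → $5,573.27
Month 2: $5,573.27 +$50.16 interest = $5,623.43; pay $992.73 → $4,630.70
Month 3: $4,630.70 +$41.68 interest = $4,672.38; pay $1,259.60 → $3,412.78
Month 4: $3,412.78 +$30.72 interest = $3,443.50; pay $1,526.47 → $1,917.03
Month 5: $1,917.03 +$17.25 interest = $1,934.28; pay $1,793.34 → $140.94
Month 6: $140.94 +$1.27 interest = $142.21; pay $142.21 → $0.00
Balance reaches $0.00 in month 6.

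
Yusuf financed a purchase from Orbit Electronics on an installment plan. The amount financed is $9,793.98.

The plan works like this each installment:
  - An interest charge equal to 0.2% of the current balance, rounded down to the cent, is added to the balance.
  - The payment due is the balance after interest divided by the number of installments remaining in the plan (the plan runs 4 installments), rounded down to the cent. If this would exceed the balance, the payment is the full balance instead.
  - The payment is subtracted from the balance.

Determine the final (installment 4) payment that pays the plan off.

$2,468.14

Installment 1: opening $9,793.98; interest $19.58 → $9,813.56; payment $2,453.39; balance $7,360.17
Installment 2: opening $7,360.17; interest $14.72 → $7,374.89; payment $2,458.29; balance $4,916.60
Installment 3: opening $4,916.60; interest $9.83 → $4,926.43; payment $2,463.21; balance $2,463.22
Installment 4: opening $2,463.22; interest $4.92 → $2,468.14; payment $2,468.14; balance $0.00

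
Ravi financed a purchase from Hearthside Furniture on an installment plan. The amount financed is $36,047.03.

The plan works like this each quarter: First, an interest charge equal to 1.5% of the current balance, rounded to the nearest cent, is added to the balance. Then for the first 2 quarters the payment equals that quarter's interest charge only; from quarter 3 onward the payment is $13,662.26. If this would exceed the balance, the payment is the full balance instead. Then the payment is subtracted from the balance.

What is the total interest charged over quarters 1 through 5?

Quarter 1: $36,047.03 +$540.71 interest = $36,587.74; pay $540.71 → $36,047.03
Quarter 2: $36,047.03 +$540.71 interest = $36,587.74; pay $540.71 → $36,047.03
Quarter 3: $36,047.03 +$540.71 interest = $36,587.74; pay $13,662.26 → $22,925.48
Quarter 4: $22,925.48 +$343.88 interest = $23,269.36; pay $13,662.26 → $9,607.10
Quarter 5: $9,607.10 +$144.11 interest = $9,751.21; pay $9,751.21 → $0.00
Total interest: $540.71 + $540.71 + $540.71 + $343.88 + $144.11 = $2,110.12

$2,110.12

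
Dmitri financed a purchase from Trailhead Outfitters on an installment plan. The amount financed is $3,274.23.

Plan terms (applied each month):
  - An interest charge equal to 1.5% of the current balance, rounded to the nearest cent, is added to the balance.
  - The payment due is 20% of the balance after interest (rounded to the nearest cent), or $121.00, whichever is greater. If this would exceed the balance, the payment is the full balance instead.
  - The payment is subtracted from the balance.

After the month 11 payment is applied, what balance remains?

Month 1: $3,274.23 +$49.11 interest = $3,323.34; pay $664.67 → $2,658.67
Month 2: $2,658.67 +$39.88 interest = $2,698.55; pay $539.71 → $2,158.84
Month 3: $2,158.84 +$32.38 interest = $2,191.22; pay $438.24 → $1,752.98
Month 4: $1,752.98 +$26.29 interest = $1,779.27; pay $355.85 → $1,423.42
Month 5: $1,423.42 +$21.35 interest = $1,444.77; pay $288.95 → $1,155.82
Month 6: $1,155.82 +$17.34 interest = $1,173.16; pay $234.63 → $938.53
Month 7: $938.53 +$14.08 interest = $952.61; pay $190.52 → $762.09
Month 8: $762.09 +$11.43 interest = $773.52; pay $154.70 → $618.82
Month 9: $618.82 +$9.28 interest = $628.10; pay $125.62 → $502.48
Month 10: $502.48 +$7.54 interest = $510.02; pay $121.00 → $389.02
Month 11: $389.02 +$5.84 interest = $394.86; pay $121.00 → $273.86

$273.86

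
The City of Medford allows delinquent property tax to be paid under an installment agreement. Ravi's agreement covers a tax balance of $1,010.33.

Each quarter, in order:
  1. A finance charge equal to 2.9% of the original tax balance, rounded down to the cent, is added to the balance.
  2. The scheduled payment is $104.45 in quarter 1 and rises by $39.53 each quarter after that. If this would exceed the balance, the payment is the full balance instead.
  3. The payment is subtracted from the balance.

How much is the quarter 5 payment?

$262.57

Quarter 1: opening $1,010.33; interest $29.29 → $1,039.62; payment $104.45; balance $935.17
Quarter 2: opening $935.17; interest $29.29 → $964.46; payment $143.98; balance $820.48
Quarter 3: opening $820.48; interest $29.29 → $849.77; payment $183.51; balance $666.26
Quarter 4: opening $666.26; interest $29.29 → $695.55; payment $223.04; balance $472.51
Quarter 5: opening $472.51; interest $29.29 → $501.80; payment $262.57; balance $239.23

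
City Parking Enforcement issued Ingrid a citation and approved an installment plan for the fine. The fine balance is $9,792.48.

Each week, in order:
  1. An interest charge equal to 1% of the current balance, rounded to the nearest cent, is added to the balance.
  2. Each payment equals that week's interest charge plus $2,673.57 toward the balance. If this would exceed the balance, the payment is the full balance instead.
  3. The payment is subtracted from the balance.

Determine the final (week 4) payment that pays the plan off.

$1,789.49

Week 1: $9,792.48 +$97.92 interest = $9,890.40; pay $2,771.49 → $7,118.91
Week 2: $7,118.91 +$71.19 interest = $7,190.10; pay $2,744.76 → $4,445.34
Week 3: $4,445.34 +$44.45 interest = $4,489.79; pay $2,718.02 → $1,771.77
Week 4: $1,771.77 +$17.72 interest = $1,789.49; pay $1,789.49 → $0.00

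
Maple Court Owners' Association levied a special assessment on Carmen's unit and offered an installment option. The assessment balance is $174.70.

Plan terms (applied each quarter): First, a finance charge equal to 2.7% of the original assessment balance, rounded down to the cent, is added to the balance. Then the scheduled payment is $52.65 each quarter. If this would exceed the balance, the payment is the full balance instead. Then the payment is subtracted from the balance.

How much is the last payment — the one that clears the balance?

$35.59

Quarter 1: opening $174.70; interest $4.71 → $179.41; payment $52.65; balance $126.76
Quarter 2: opening $126.76; interest $4.71 → $131.47; payment $52.65; balance $78.82
Quarter 3: opening $78.82; interest $4.71 → $83.53; payment $52.65; balance $30.88
Quarter 4: opening $30.88; interest $4.71 → $35.59; payment $35.59; balance $0.00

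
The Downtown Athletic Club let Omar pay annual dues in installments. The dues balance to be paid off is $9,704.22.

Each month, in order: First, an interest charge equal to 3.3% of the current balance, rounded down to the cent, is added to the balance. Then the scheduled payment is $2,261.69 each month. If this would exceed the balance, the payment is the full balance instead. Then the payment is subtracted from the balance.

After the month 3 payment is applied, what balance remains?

Month 1: opening $9,704.22; interest $320.23 → $10,024.45; payment $2,261.69; balance $7,762.76
Month 2: opening $7,762.76; interest $256.17 → $8,018.93; payment $2,261.69; balance $5,757.24
Month 3: opening $5,757.24; interest $189.98 → $5,947.22; payment $2,261.69; balance $3,685.53

$3,685.53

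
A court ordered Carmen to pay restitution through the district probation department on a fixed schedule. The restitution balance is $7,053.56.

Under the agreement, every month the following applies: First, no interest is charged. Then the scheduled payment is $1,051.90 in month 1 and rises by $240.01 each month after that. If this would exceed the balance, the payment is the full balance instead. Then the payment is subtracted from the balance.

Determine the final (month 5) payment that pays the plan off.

Month 1: $7,053.56 − $1,051.90 → $6,001.66
Month 2: $6,001.66 − $1,291.91 → $4,709.75
Month 3: $4,709.75 − $1,531.92 → $3,177.83
Month 4: $3,177.83 − $1,771.93 → $1,405.90
Month 5: $1,405.90 − $1,405.90 → $0.00

$1,405.90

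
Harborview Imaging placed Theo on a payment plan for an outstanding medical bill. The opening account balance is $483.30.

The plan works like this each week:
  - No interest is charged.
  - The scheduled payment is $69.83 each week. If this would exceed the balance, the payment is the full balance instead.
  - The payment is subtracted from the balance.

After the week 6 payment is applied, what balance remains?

$64.32

# | Opening | Payment | End bal
1 | $483.30 | $69.83 | $413.47
2 | $413.47 | $69.83 | $343.64
3 | $343.64 | $69.83 | $273.81
4 | $273.81 | $69.83 | $203.98
5 | $203.98 | $69.83 | $134.15
6 | $134.15 | $69.83 | $64.32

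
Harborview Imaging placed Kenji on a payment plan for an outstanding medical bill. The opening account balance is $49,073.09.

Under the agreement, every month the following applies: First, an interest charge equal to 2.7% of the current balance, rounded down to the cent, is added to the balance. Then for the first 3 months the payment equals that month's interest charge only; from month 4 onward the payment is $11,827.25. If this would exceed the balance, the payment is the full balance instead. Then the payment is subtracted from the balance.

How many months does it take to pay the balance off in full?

8

Month 1: $49,073.09 +$1,324.97 interest = $50,398.06; pay $1,324.97 → $49,073.09
Month 2: $49,073.09 +$1,324.97 interest = $50,398.06; pay $1,324.97 → $49,073.09
Month 3: $49,073.09 +$1,324.97 interest = $50,398.06; pay $1,324.97 → $49,073.09
Month 4: $49,073.09 +$1,324.97 interest = $50,398.06; pay $11,827.25 → $38,570.81
Month 5: $38,570.81 +$1,041.41 interest = $39,612.22; pay $11,827.25 → $27,784.97
Month 6: $27,784.97 +$750.19 interest = $28,535.16; pay $11,827.25 → $16,707.91
Month 7: $16,707.91 +$451.11 interest = $17,159.02; pay $11,827.25 → $5,331.77
Month 8: $5,331.77 +$143.95 interest = $5,475.72; pay $5,475.72 → $0.00
Balance reaches $0.00 in month 8.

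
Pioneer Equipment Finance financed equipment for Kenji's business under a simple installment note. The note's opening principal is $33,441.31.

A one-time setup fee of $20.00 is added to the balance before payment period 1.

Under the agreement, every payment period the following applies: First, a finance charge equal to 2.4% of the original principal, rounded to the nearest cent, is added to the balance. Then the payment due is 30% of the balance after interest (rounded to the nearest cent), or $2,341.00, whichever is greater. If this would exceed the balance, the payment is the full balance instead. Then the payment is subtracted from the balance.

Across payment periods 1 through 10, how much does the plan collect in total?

# | Opening | Interest | Payment | End bal
1 | $33,461.31 | $802.59 | $10,279.17 | $23,984.73
2 | $23,984.73 | $802.59 | $7,436.20 | $17,351.12
3 | $17,351.12 | $802.59 | $5,446.11 | $12,707.60
4 | $12,707.60 | $802.59 | $4,053.06 | $9,457.13
5 | $9,457.13 | $802.59 | $3,077.92 | $7,181.80
6 | $7,181.80 | $802.59 | $2,395.32 | $5,589.07
7 | $5,589.07 | $802.59 | $2,341.00 | $4,050.66
8 | $4,050.66 | $802.59 | $2,341.00 | $2,512.25
9 | $2,512.25 | $802.59 | $2,341.00 | $973.84
10 | $973.84 | $802.59 | $1,776.43 | $0.00
Total paid: $41,487.21

$41,487.21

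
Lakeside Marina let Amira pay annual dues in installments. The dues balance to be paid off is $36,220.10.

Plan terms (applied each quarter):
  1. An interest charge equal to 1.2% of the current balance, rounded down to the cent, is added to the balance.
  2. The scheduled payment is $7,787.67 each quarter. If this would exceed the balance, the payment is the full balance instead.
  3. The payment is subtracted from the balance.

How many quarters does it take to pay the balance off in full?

Quarter 1: opening $36,220.10; interest $434.64 → $36,654.74; payment $7,787.67; balance $28,867.07
Quarter 2: opening $28,867.07; interest $346.40 → $29,213.47; payment $7,787.67; balance $21,425.80
Quarter 3: opening $21,425.80; interest $257.10 → $21,682.90; payment $7,787.67; balance $13,895.23
Quarter 4: opening $13,895.23; interest $166.74 → $14,061.97; payment $7,787.67; balance $6,274.30
Quarter 5: opening $6,274.30; interest $75.29 → $6,349.59; payment $6,349.59; balance $0.00
Balance reaches $0.00 in quarter 5.

5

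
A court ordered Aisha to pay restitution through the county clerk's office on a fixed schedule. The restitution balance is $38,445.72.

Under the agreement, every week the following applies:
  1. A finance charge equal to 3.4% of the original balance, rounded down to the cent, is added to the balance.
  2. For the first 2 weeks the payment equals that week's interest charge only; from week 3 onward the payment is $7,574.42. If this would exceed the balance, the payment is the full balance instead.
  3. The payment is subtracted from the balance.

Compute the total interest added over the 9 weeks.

Week 1: opening $38,445.72; interest $1,307.15 → $39,752.87; payment $1,307.15; balance $38,445.72
Week 2: opening $38,445.72; interest $1,307.15 → $39,752.87; payment $1,307.15; balance $38,445.72
Week 3: opening $38,445.72; interest $1,307.15 → $39,752.87; payment $7,574.42; balance $32,178.45
Week 4: opening $32,178.45; interest $1,307.15 → $33,485.60; payment $7,574.42; balance $25,911.18
Week 5: opening $25,911.18; interest $1,307.15 → $27,218.33; payment $7,574.42; balance $19,643.91
Week 6: opening $19,643.91; interest $1,307.15 → $20,951.06; payment $7,574.42; balance $13,376.64
Week 7: opening $13,376.64; interest $1,307.15 → $14,683.79; payment $7,574.42; balance $7,109.37
Week 8: opening $7,109.37; interest $1,307.15 → $8,416.52; payment $7,574.42; balance $842.10
Week 9: opening $842.10; interest $1,307.15 → $2,149.25; payment $2,149.25; balance $0.00
Total interest: $1,307.15 + $1,307.15 + $1,307.15 + $1,307.15 + $1,307.15 + $1,307.15 + $1,307.15 + $1,307.15 + $1,307.15 = $11,764.35

$11,764.35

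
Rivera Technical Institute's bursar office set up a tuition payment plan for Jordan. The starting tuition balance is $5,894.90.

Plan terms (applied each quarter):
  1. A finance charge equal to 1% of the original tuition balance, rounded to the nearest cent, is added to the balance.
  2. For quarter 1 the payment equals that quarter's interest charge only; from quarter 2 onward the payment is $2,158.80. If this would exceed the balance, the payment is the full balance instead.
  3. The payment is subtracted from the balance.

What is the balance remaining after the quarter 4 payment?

$0.00

Quarter 1: opening $5,894.90; interest $58.95 → $5,953.85; payment $58.95; balance $5,894.90
Quarter 2: opening $5,894.90; interest $58.95 → $5,953.85; payment $2,158.80; balance $3,795.05
Quarter 3: opening $3,795.05; interest $58.95 → $3,854.00; payment $2,158.80; balance $1,695.20
Quarter 4: opening $1,695.20; interest $58.95 → $1,754.15; payment $1,754.15; balance $0.00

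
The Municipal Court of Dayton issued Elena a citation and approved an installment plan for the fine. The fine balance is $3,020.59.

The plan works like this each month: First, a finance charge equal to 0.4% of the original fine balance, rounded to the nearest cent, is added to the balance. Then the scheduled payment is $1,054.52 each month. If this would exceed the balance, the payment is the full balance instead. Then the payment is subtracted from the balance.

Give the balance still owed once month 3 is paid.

$0.00

Month 1: $3,020.59 +$12.08 interest = $3,032.67; pay $1,054.52 → $1,978.15
Month 2: $1,978.15 +$12.08 interest = $1,990.23; pay $1,054.52 → $935.71
Month 3: $935.71 +$12.08 interest = $947.79; pay $947.79 → $0.00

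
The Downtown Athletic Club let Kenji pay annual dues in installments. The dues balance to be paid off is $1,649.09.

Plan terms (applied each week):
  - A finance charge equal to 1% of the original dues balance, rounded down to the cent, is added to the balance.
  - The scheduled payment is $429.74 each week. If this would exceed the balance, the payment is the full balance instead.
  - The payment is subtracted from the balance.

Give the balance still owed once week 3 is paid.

$409.34

Week 1: opening $1,649.09; interest $16.49 → $1,665.58; payment $429.74; balance $1,235.84
Week 2: opening $1,235.84; interest $16.49 → $1,252.33; payment $429.74; balance $822.59
Week 3: opening $822.59; interest $16.49 → $839.08; payment $429.74; balance $409.34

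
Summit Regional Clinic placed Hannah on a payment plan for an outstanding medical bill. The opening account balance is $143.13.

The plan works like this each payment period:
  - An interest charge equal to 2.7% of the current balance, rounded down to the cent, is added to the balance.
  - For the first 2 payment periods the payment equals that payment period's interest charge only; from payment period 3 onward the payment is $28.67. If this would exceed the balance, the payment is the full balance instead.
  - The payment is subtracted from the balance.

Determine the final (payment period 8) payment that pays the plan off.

# | Opening | Interest | Payment | End bal
1 | $143.13 | $3.86 | $3.86 | $143.13
2 | $143.13 | $3.86 | $3.86 | $143.13
3 | $143.13 | $3.86 | $28.67 | $118.32
4 | $118.32 | $3.19 | $28.67 | $92.84
5 | $92.84 | $2.50 | $28.67 | $66.67
6 | $66.67 | $1.80 | $28.67 | $39.80
7 | $39.80 | $1.07 | $28.67 | $12.20
8 | $12.20 | $0.32 | $12.52 | $0.00

$12.52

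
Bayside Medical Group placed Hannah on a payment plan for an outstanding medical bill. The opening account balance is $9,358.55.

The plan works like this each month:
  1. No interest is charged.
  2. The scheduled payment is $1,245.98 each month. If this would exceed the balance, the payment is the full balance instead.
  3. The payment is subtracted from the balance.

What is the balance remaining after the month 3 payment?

# | Opening | Payment | End bal
1 | $9,358.55 | $1,245.98 | $8,112.57
2 | $8,112.57 | $1,245.98 | $6,866.59
3 | $6,866.59 | $1,245.98 | $5,620.61

$5,620.61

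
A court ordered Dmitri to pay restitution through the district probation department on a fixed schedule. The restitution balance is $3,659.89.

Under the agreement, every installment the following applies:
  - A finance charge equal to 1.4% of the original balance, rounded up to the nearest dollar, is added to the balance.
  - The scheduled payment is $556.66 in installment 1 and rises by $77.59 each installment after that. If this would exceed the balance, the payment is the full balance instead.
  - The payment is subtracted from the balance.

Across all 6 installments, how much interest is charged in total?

$312.00

Installment 1: opening $3,659.89; interest $52.00 → $3,711.89; payment $556.66; balance $3,155.23
Installment 2: opening $3,155.23; interest $52.00 → $3,207.23; payment $634.25; balance $2,572.98
Installment 3: opening $2,572.98; interest $52.00 → $2,624.98; payment $711.84; balance $1,913.14
Installment 4: opening $1,913.14; interest $52.00 → $1,965.14; payment $789.43; balance $1,175.71
Installment 5: opening $1,175.71; interest $52.00 → $1,227.71; payment $867.02; balance $360.69
Installment 6: opening $360.69; interest $52.00 → $412.69; payment $412.69; balance $0.00
Total interest: $52.00 + $52.00 + $52.00 + $52.00 + $52.00 + $52.00 = $312.00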